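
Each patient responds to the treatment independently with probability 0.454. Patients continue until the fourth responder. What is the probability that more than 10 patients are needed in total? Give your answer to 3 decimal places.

0.258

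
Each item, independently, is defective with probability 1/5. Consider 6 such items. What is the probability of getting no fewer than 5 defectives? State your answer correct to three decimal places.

0.002

X ~ Binomial(6, 0.20); P(X ≥ 5) = Σ C(6,k) p^k (1−p)^(6−k) over k:
  k=5: C(6,5)·0.20^5·0.80^1 = 0.00154
  k=6: C(6,6)·0.20^6·0.80^0 = 0.00006
Total = 0.00160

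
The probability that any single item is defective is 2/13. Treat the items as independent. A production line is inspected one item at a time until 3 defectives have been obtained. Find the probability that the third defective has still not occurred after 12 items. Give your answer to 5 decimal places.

0.72252

Needing more than 12 items ⇔ fewer than 3 successes in the first 12. With X ~ Binomial(12, 0.153846), P(Y > 12) = P(X ≤ 2).
  k=0: C(12,0)·0.153846^0·0.846154^12 = 0.1347076
  k=1: C(12,1)·0.153846^1·0.846154^11 = 0.2939074
  k=2: C(12,2)·0.153846^2·0.846154^10 = 0.2939074
P(X ≤ 2) = 0.7225224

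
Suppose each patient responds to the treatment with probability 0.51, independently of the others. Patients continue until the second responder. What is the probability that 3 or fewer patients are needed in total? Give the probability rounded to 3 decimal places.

0.515

Finishing within 3 patients ⇔ at least 2 successes in the first 3. With X ~ Binomial(3, 0.51), P(Y ≤ 3) = 1 − P(X ≤ 1).
  k=0: C(3,0)·0.51^0·0.49^3 = 0.11765
  k=1: C(3,1)·0.51^1·0.49^2 = 0.36735
1 − 0.48500 = 0.51500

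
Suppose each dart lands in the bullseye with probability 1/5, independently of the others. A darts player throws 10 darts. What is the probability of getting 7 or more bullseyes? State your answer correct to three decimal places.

X ~ Binomial(10, 0.20); P(X ≥ 7) = Σ C(10,k) p^k (1−p)^(10−k) over k:
  k=7: C(10,7)·0.20^7·0.80^3 = 0.00079
  k=8: C(10,8)·0.20^8·0.80^2 = 0.00007
  k=9: C(10,9)·0.20^9·0.80^1 = 0.00000
  k=10: C(10,10)·0.20^10·0.80^0 = 0.00000
Total = 0.00086

0.001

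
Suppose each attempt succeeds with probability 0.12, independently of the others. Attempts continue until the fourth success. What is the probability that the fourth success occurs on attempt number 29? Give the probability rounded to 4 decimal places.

Y = trial on which the fourth success occurs; negative binomial, r=4, p=0.12.
P(Y=29) = C(28,3) · p^4 · (1−p)^25
= 3276 · 0.00020736 · 0.040932 = 0.027806

0.0278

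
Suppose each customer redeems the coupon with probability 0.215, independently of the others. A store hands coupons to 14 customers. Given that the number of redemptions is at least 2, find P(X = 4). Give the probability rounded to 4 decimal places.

0.2271

X ~ Binomial(14, 0.215). Want P(X=4 | X≥2) = P(X=4) / P(X≥2).
P(X=4) = C(14,4)·0.215^4·0.785^10 = 0.190057
P(X≥2) = 1 − 0.033742 − 0.129381 = 0.836876
Ratio = 0.190057 / 0.836876 = 0.227103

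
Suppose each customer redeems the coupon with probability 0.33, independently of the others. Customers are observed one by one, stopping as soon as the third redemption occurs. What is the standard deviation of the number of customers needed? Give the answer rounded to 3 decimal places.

Y = total customers until the third success; negative binomial with r=3, p=0.33.
SD(Y) = √[r(1−p)/p²] = √(18.45730) = 4.29620

4.296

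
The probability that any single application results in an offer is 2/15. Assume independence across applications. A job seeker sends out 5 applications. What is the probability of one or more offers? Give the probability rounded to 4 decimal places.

0.5111

P(at least one) = 1 − P(none) = 1 − (1 − 0.133333)^5
= 1 − 0.488946 = 0.511054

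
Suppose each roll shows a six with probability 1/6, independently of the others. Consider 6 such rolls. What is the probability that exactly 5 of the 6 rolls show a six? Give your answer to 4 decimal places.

X ~ Binomial(n=6, p=0.166667).
P(X=5) = C(6,5) · p^5 · (1−p)^1
= 6 · 0.0001286 · 0.83333 = 0.000643

0.0006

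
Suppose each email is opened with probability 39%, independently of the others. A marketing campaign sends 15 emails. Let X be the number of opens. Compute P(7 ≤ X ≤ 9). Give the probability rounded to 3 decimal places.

X ~ Binomial(15, 0.39); P(7 ≤ X ≤ 9) = Σ C(15,k) p^k (1−p)^(15−k) over k:
  k=7: C(15,7)·0.39^7·0.61^8 = 0.16929
  k=8: C(15,8)·0.39^8·0.61^7 = 0.10824
  k=9: C(15,9)·0.39^9·0.61^6 = 0.05382
Total = 0.33135

0.331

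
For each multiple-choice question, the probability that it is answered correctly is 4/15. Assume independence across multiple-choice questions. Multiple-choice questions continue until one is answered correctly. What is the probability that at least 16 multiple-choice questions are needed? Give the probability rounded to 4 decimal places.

0.0095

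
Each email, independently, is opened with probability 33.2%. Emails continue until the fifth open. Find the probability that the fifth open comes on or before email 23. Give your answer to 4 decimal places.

0.9223

Finishing within 23 emails ⇔ at least 5 successes in the first 23. With X ~ Binomial(23, 0.332), P(Y ≤ 23) = 1 − P(X ≤ 4).
  k=0: C(23,0)·0.332^0·0.668^23 = 0.000093
  k=1: C(23,1)·0.332^1·0.668^22 = 0.001066
  k=2: C(23,2)·0.332^2·0.668^21 = 0.005830
  k=3: C(23,3)·0.332^3·0.668^20 = 0.020284
  k=4: C(23,4)·0.332^4·0.668^19 = 0.050407
1 − 0.077682 = 0.922318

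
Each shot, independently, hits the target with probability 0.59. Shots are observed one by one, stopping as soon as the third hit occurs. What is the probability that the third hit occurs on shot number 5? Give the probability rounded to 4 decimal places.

0.2071

Y = trial on which the third success occurs; negative binomial, r=3, p=0.59.
P(Y=5) = C(4,2) · p^3 · (1−p)^2
= 6 · 0.20538 · 0.1681 = 0.207145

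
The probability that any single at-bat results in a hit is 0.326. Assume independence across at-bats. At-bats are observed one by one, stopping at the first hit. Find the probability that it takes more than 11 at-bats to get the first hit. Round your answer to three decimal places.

0.013

Y = number of at-bats to the first success; geometric, p = 0.326.
P(Y > 11) = P(first 11 all fail) = (1−p)^11 = 0.01304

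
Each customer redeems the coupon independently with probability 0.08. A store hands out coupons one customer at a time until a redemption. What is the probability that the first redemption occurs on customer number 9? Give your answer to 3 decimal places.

0.041

Geometric (trials to first success), p = 0.08.
P(Y = 9) = (1−p)^8 · p = 0.51322 · 0.08 = 0.04106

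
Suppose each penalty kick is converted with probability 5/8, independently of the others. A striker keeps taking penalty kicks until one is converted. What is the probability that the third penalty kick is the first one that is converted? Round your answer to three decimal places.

Geometric (trials to first success), p = 0.625.
P(Y = 3) = (1−p)^2 · p = 0.14062 · 0.625 = 0.08789

0.088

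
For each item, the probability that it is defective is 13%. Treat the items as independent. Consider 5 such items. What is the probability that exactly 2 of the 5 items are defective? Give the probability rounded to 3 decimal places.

X ~ Binomial(n=5, p=0.13).
P(X=2) = C(5,2) · p^2 · (1−p)^3
= 10 · 0.0169 · 0.6585 = 0.11129

0.111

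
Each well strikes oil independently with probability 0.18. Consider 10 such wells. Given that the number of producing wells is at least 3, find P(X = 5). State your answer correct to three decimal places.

X ~ Binomial(10, 0.18). Want P(X=5 | X≥3) = P(X=5) / P(X≥3).
P(X=5) = C(10,5)·0.18^5·0.82^5 = 0.01765
P(X≥3) = 1 − 0.13745 − 0.30172 − 0.29804 = 0.26280
Ratio = 0.01765 / 0.26280 = 0.06717

0.067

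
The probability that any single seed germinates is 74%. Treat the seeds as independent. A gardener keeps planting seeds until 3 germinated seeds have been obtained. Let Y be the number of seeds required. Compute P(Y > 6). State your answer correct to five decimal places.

Needing more than 6 seeds ⇔ fewer than 3 successes in the first 6. With X ~ Binomial(6, 0.74), P(Y > 6) = P(X ≤ 2).
  k=0: C(6,0)·0.74^0·0.26^6 = 0.0003089
  k=1: C(6,1)·0.74^1·0.26^5 = 0.0052753
  k=2: C(6,2)·0.74^2·0.26^4 = 0.0375360
P(X ≤ 2) = 0.0431203

0.04312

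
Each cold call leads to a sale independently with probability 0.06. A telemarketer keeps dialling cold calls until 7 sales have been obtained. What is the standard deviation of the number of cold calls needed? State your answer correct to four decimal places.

Y = total cold calls until the seventh success; negative binomial with r=7, p=0.06.
SD(Y) = √[r(1−p)/p²] = √(1827.777778) = 42.752518

42.7525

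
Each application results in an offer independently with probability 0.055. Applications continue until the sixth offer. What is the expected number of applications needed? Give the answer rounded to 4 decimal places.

109.0909

Y = total applications until the sixth success; negative binomial with r=6, p=0.055.
E[Y] = r / p = 6 / 0.055 = 109.090909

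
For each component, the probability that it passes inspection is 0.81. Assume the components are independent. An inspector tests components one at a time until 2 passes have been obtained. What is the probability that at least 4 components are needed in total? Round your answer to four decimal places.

Needing more than 3 components ⇔ fewer than 2 successes in the first 3. With X ~ Binomial(3, 0.81), P(Y > 3) = P(X ≤ 1).
  k=0: C(3,0)·0.81^0·0.19^3 = 0.006859
  k=1: C(3,1)·0.81^1·0.19^2 = 0.087723
P(X ≤ 1) = 0.094582

0.0946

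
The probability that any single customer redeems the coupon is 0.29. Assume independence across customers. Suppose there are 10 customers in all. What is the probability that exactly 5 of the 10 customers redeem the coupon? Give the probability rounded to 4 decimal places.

0.0933

X ~ Binomial(n=10, p=0.29).
P(X=5) = C(10,5) · p^5 · (1−p)^5
= 252 · 0.0020511 · 0.18042 = 0.093257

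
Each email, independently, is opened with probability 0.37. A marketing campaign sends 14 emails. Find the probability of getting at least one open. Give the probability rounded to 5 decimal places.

0.99845

P(at least one) = 1 − P(none) = 1 − (1 − 0.37)^14
= 1 − 0.0015516 = 0.9984484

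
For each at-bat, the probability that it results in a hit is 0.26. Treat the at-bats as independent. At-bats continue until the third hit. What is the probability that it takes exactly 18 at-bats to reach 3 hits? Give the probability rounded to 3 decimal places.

0.026

Y = trial on which the third success occurs; negative binomial, r=3, p=0.26.
P(Y=18) = C(17,2) · p^3 · (1−p)^15
= 136 · 0.017576 · 0.010926 = 0.02612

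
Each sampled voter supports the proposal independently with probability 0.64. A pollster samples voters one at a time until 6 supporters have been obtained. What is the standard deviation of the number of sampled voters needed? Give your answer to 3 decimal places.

2.296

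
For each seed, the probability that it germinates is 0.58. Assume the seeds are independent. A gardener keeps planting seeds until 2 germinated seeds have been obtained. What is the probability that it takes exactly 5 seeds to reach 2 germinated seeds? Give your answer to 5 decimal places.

0.09969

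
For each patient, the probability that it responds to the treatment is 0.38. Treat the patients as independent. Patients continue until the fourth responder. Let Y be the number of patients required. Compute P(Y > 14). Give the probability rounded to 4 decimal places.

Needing more than 14 patients ⇔ fewer than 4 successes in the first 14. With X ~ Binomial(14, 0.38), P(Y > 14) = P(X ≤ 3).
  k=0: C(14,0)·0.38^0·0.62^14 = 0.001240
  k=1: C(14,1)·0.38^1·0.62^13 = 0.010642
  k=2: C(14,2)·0.38^2·0.62^12 = 0.042394
  k=3: C(14,3)·0.38^3·0.62^11 = 0.103935
P(X ≤ 3) = 0.158211

0.1582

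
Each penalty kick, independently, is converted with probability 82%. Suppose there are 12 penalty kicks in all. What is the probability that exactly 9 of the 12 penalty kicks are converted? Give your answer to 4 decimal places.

0.2151

X ~ Binomial(n=12, p=0.82).
P(X=9) = C(12,9) · p^9 · (1−p)^3
= 220 · 0.16762 · 0.005832 = 0.215063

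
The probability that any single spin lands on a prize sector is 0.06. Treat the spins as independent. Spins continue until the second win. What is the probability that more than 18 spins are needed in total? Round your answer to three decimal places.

Needing more than 18 spins ⇔ fewer than 2 successes in the first 18. With X ~ Binomial(18, 0.06), P(Y > 18) = P(X ≤ 1).
  k=0: C(18,0)·0.06^0·0.94^18 = 0.32832
  k=1: C(18,1)·0.06^1·0.94^17 = 0.37722
P(X ≤ 1) = 0.70555

0.706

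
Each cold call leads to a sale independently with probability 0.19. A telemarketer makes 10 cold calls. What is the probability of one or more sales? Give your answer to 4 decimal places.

P(at least one) = 1 − P(none) = 1 − (1 − 0.19)^10
= 1 − 0.121577 = 0.878423

0.8784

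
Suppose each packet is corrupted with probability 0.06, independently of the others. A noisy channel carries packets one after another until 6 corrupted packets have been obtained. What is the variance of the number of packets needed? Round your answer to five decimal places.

1566.66667

Y = total packets until the sixth success; negative binomial with r=6, p=0.06.
Var(Y) = r(1−p)/p² = 6·0.94 / 0.06² = 1566.6666667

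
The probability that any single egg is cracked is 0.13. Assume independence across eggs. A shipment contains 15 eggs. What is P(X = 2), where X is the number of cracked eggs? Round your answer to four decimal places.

0.2903

X ~ Binomial(n=15, p=0.13).
P(X=2) = C(15,2) · p^2 · (1−p)^13
= 105 · 0.0169 · 0.16359 = 0.290286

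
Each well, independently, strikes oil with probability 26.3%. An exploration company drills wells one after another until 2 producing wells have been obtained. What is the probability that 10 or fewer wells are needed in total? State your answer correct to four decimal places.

0.7840

Finishing within 10 wells ⇔ at least 2 successes in the first 10. With X ~ Binomial(10, 0.263), P(Y ≤ 10) = 1 − P(X ≤ 1).
  k=0: C(10,0)·0.263^0·0.737^10 = 0.047280
  k=1: C(10,1)·0.263^1·0.737^9 = 0.168719
1 − 0.215998 = 0.784002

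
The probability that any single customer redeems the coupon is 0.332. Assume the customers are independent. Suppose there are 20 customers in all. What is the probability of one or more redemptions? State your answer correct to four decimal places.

P(at least one) = 1 − P(none) = 1 − (1 − 0.332)^20
= 1 − 0.000313 = 0.999687

0.9997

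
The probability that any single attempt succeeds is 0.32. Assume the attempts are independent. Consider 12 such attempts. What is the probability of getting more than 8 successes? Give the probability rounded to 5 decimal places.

X ~ Binomial(12, 0.32); P(X ≥ 9) = Σ C(12,k) p^k (1−p)^(12−k) over k:
  k=9: C(12,9)·0.32^9·0.68^3 = 0.0024339
  k=10: C(12,10)·0.32^10·0.68^2 = 0.0003436
  k=11: C(12,11)·0.32^11·0.68^1 = 0.0000294
  k=12: C(12,12)·0.32^12·0.68^0 = 0.0000012
Total = 0.0028080

0.00281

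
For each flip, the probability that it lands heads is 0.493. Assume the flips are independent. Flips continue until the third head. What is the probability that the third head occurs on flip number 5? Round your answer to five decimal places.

0.18480

Y = trial on which the third success occurs; negative binomial, r=3, p=0.493.
P(Y=5) = C(4,2) · p^3 · (1−p)^2
= 6 · 0.11982 · 0.25705 = 0.1848025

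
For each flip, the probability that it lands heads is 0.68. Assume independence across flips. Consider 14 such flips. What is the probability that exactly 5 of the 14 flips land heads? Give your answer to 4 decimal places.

0.0102

X ~ Binomial(n=14, p=0.68).
P(X=5) = C(14,5) · p^5 · (1−p)^9
= 2002 · 0.14539 · 3.5184e-05 = 0.010241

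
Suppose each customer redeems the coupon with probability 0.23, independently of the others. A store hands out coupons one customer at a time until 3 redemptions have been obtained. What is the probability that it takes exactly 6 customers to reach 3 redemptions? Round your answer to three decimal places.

0.056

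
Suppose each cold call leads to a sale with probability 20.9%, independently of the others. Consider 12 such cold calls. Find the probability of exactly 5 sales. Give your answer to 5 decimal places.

X ~ Binomial(n=12, p=0.209).
P(X=5) = C(12,5) · p^5 · (1−p)^7
= 792 · 0.00039878 · 0.19375 = 0.0611916

0.06119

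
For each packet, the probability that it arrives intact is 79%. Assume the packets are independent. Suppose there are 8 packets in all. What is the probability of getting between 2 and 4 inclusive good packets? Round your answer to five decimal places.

0.06580

X ~ Binomial(8, 0.79); P(2 ≤ X ≤ 4) = Σ C(8,k) p^k (1−p)^(8−k) over k:
  k=2: C(8,2)·0.79^2·0.21^6 = 0.0014987
  k=3: C(8,3)·0.79^3·0.21^5 = 0.0112763
  k=4: C(8,4)·0.79^4·0.21^4 = 0.0530254
Total = 0.0658004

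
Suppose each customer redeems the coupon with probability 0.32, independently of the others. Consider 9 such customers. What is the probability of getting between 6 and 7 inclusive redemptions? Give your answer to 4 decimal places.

0.0341

X ~ Binomial(9, 0.32); P(6 ≤ X ≤ 7) = Σ C(9,k) p^k (1−p)^(9−k) over k:
  k=6: C(9,6)·0.32^6·0.68^3 = 0.028360
  k=7: C(9,7)·0.32^7·0.68^2 = 0.005720
Total = 0.034080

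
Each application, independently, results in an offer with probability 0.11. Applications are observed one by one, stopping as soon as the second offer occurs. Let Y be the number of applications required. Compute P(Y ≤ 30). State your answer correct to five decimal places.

Finishing within 30 applications ⇔ at least 2 successes in the first 30. With X ~ Binomial(30, 0.11), P(Y ≤ 30) = 1 − P(X ≤ 1).
  k=0: C(30,0)·0.11^0·0.89^30 = 0.0303180
  k=1: C(30,1)·0.11^1·0.89^29 = 0.1124150
1 − 0.1427329 = 0.8572671

0.85727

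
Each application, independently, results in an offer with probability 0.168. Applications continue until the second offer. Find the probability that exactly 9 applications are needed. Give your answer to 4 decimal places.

0.0623

Y = trial on which the second success occurs; negative binomial, r=2, p=0.168.
P(Y=9) = C(8,1) · p^2 · (1−p)^7
= 8 · 0.028224 · 0.27597 = 0.062312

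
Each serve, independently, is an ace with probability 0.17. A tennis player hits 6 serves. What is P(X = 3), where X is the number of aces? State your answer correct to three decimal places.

0.056

X ~ Binomial(n=6, p=0.17).
P(X=3) = C(6,3) · p^3 · (1−p)^3
= 20 · 0.004913 · 0.57179 = 0.05618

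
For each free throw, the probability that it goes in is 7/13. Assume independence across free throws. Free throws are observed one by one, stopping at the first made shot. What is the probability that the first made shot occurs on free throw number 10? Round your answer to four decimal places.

0.0005

Geometric (trials to first success), p = 0.538462.
P(Y = 10) = (1−p)^9 · p = 0.00095032 · 0.538462 = 0.000512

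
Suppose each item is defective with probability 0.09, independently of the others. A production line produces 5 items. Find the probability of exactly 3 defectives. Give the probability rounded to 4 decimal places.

X ~ Binomial(n=5, p=0.09).
P(X=3) = C(5,3) · p^3 · (1−p)^2
= 10 · 0.000729 · 0.8281 = 0.006037

0.0060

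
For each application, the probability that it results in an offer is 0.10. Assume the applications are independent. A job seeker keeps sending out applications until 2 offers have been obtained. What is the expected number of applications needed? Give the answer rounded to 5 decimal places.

20.00000

Y = total applications until the second success; negative binomial with r=2, p=0.10.
E[Y] = r / p = 2 / 0.10 = 20.0000000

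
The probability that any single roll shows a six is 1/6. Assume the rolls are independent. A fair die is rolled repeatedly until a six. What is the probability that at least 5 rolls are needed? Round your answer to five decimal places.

0.48225

Y = number of rolls to the first success; geometric, p = 0.166667.
P(Y > 4) = P(first 4 all fail) = (1−p)^4 = 0.4822531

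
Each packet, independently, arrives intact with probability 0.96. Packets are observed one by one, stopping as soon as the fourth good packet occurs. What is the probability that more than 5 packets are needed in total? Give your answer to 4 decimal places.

0.0148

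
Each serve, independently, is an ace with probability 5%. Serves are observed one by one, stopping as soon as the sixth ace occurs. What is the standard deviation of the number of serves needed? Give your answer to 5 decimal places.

47.74935

Y = total serves until the sixth success; negative binomial with r=6, p=0.05.
SD(Y) = √[r(1−p)/p²] = √(2280.0000000) = 47.7493455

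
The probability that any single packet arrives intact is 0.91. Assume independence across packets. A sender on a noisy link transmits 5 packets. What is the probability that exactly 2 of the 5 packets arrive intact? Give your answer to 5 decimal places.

0.00604

X ~ Binomial(n=5, p=0.91).
P(X=2) = C(5,2) · p^2 · (1−p)^3
= 10 · 0.8281 · 0.000729 = 0.0060368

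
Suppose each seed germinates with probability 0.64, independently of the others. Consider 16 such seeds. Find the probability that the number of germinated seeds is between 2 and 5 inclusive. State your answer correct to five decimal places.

0.00790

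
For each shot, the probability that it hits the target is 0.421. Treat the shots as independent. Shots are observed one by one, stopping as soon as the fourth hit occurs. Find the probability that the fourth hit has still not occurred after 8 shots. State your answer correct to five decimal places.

0.54499

Needing more than 8 shots ⇔ fewer than 4 successes in the first 8. With X ~ Binomial(8, 0.421), P(Y > 8) = P(X ≤ 3).
  k=0: C(8,0)·0.421^0·0.579^8 = 0.0126307
  k=1: C(8,1)·0.421^1·0.579^7 = 0.0734720
  k=2: C(8,2)·0.421^2·0.579^6 = 0.1869793
  k=3: C(8,3)·0.421^3·0.579^5 = 0.2719112
P(X ≤ 3) = 0.5449933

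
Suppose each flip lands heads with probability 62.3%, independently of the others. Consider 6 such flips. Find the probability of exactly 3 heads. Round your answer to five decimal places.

0.25913

X ~ Binomial(n=6, p=0.623).
P(X=3) = C(6,3) · p^3 · (1−p)^3
= 20 · 0.2418 · 0.053583 = 0.2591303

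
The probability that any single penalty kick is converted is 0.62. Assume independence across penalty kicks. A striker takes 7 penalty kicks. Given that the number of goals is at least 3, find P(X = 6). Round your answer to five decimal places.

0.16390

X ~ Binomial(7, 0.62). Want P(X=6 | X≥3) = P(X=6) / P(X≥3).
P(X=6) = C(7,6)·0.62^6·0.38^1 = 0.1510886
P(X≥3) = 1 − 0.0011442 − 0.0130675 − 0.0639618 = 0.9218266
Ratio = 0.1510886 / 0.9218266 = 0.1639014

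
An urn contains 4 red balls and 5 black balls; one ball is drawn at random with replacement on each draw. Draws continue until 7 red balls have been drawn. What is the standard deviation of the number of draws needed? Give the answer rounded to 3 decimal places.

Y = total draws until the seventh success; negative binomial with r=7, p=0.444444.
SD(Y) = √[r(1−p)/p²] = √(19.68750) = 4.43706

4.437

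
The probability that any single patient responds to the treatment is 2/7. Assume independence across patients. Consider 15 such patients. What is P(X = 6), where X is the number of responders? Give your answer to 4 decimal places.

0.1318

X ~ Binomial(n=15, p=0.285714).
P(X=6) = C(15,6) · p^6 · (1−p)^9
= 5005 · 0.00054399 · 0.0484 = 0.131778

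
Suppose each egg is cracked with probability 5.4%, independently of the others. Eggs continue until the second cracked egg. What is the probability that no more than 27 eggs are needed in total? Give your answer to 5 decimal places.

0.43232

Finishing within 27 eggs ⇔ at least 2 successes in the first 27. With X ~ Binomial(27, 0.054), P(Y ≤ 27) = 1 − P(X ≤ 1).
  k=0: C(27,0)·0.054^0·0.946^27 = 0.2233884
  k=1: C(27,1)·0.054^1·0.946^26 = 0.3442921
1 − 0.5676805 = 0.4323195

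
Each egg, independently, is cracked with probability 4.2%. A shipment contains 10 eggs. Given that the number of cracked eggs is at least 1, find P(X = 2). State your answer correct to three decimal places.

0.161

X ~ Binomial(10, 0.042). Want P(X=2 | X≥1) = P(X=2) / P(X≥1).
P(X=2) = C(10,2)·0.042^2·0.958^8 = 0.05632
P(X≥1) = 1 − 0.65111 = 0.34889
Ratio = 0.05632 / 0.34889 = 0.16142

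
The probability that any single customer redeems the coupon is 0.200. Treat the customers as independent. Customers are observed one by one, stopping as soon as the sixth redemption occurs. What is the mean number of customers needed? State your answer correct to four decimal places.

30.0000

Y = total customers until the sixth success; negative binomial with r=6, p=0.20.
E[Y] = r / p = 6 / 0.20 = 30.000000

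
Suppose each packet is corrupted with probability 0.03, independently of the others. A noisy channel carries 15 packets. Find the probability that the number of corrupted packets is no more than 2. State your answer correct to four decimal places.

0.9906

X ~ Binomial(15, 0.03); P(X ≤ 2) = Σ C(15,k) p^k (1−p)^(15−k) over k:
  k=0: C(15,0)·0.03^0·0.97^15 = 0.633251
  k=1: C(15,1)·0.03^1·0.97^14 = 0.293776
  k=2: C(15,2)·0.03^2·0.97^13 = 0.063601
Total = 0.990629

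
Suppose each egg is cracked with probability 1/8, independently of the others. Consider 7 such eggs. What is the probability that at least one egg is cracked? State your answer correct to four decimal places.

0.6073

P(at least one) = 1 − P(none) = 1 − (1 − 0.125)^7
= 1 − 0.392696 = 0.607304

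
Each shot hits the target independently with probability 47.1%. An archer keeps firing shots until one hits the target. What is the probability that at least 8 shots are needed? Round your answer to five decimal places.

Y = number of shots to the first success; geometric, p = 0.471.
P(Y > 7) = P(first 7 all fail) = (1−p)^7 = 0.0115928

0.01159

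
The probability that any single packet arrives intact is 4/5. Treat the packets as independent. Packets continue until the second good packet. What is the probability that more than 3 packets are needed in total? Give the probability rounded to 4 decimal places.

0.1040

Needing more than 3 packets ⇔ fewer than 2 successes in the first 3. With X ~ Binomial(3, 0.80), P(Y > 3) = P(X ≤ 1).
  k=0: C(3,0)·0.80^0·0.20^3 = 0.008000
  k=1: C(3,1)·0.80^1·0.20^2 = 0.096000
P(X ≤ 1) = 0.104000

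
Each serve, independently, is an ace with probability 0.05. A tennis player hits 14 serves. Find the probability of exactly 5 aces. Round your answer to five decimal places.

X ~ Binomial(n=14, p=0.05).
P(X=5) = C(14,5) · p^5 · (1−p)^9
= 2002 · 3.125e-07 · 0.63025 = 0.0003943

0.00039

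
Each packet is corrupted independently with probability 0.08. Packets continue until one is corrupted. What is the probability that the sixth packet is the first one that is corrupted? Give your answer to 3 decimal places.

0.053

Geometric (trials to first success), p = 0.08.
P(Y = 6) = (1−p)^5 · p = 0.65908 · 0.08 = 0.05273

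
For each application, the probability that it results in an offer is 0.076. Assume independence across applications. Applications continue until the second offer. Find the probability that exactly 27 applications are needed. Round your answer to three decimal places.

Y = trial on which the second success occurs; negative binomial, r=2, p=0.076.
P(Y=27) = C(26,1) · p^2 · (1−p)^25
= 26 · 0.005776 · 0.13861 = 0.02082

0.021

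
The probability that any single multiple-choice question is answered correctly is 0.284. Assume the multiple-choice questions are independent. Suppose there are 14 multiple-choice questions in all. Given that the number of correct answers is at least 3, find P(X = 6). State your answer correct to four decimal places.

0.1351

X ~ Binomial(14, 0.284). Want P(X=6 | X≥3) = P(X=6) / P(X≥3).
P(X=6) = C(14,6)·0.284^6·0.716^8 = 0.108835
P(X≥3) = 1 − 0.009306 − 0.051679 − 0.133240 = 0.805774
Ratio = 0.108835 / 0.805774 = 0.135069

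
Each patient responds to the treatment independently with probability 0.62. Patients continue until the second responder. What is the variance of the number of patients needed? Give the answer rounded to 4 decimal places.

Y = total patients until the second success; negative binomial with r=2, p=0.62.
Var(Y) = r(1−p)/p² = 2·0.38 / 0.62² = 1.977107

1.9771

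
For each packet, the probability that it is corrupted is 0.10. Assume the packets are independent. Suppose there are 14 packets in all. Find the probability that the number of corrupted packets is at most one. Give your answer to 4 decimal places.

0.5846

X ~ Binomial(14, 0.10); P(X ≤ 1) = Σ C(14,k) p^k (1−p)^(14−k) over k:
  k=0: C(14,0)·0.10^0·0.90^14 = 0.228768
  k=1: C(14,1)·0.10^1·0.90^13 = 0.355861
Total = 0.584629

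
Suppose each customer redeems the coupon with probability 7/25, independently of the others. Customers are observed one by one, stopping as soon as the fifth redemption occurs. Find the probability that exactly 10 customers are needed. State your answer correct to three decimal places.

Y = trial on which the fifth success occurs; negative binomial, r=5, p=0.28.
P(Y=10) = C(9,4) · p^5 · (1−p)^5
= 126 · 0.001721 · 0.19349 = 0.04196

0.042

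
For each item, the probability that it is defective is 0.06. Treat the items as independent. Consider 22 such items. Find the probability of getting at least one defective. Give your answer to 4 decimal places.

P(at least one) = 1 − P(none) = 1 − (1 − 0.06)^22
= 1 − 0.256338 = 0.743662

0.7437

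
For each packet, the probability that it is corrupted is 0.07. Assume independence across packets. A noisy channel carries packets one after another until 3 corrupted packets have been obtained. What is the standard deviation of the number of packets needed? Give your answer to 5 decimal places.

23.86185

Y = total packets until the third success; negative binomial with r=3, p=0.07.
SD(Y) = √[r(1−p)/p²] = √(569.3877551) = 23.8618473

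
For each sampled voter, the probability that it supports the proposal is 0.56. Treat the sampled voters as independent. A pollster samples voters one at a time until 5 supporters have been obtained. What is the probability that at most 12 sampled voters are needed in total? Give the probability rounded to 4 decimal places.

Finishing within 12 sampled voters ⇔ at least 5 successes in the first 12. With X ~ Binomial(12, 0.56), P(Y ≤ 12) = 1 − P(X ≤ 4).
  k=0: C(12,0)·0.56^0·0.44^12 = 0.000053
  k=1: C(12,1)·0.56^1·0.44^11 = 0.000804
  k=2: C(12,2)·0.56^2·0.44^10 = 0.005629
  k=3: C(12,3)·0.56^3·0.44^9 = 0.023881
  k=4: C(12,4)·0.56^4·0.44^8 = 0.068388
1 − 0.098755 = 0.901245

0.9012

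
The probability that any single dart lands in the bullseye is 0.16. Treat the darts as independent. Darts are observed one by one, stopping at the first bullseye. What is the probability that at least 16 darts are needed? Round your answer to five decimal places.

0.07315

Y = number of darts to the first success; geometric, p = 0.16.
P(Y > 15) = P(first 15 all fail) = (1−p)^15 = 0.0731458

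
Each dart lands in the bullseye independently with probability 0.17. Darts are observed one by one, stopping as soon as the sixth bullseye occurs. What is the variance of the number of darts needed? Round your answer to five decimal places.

172.31834

Y = total darts until the sixth success; negative binomial with r=6, p=0.17.
Var(Y) = r(1−p)/p² = 6·0.83 / 0.17² = 172.3183391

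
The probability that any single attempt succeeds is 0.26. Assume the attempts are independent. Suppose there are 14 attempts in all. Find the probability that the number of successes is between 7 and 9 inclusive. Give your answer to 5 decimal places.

X ~ Binomial(14, 0.26); P(7 ≤ X ≤ 9) = Σ C(14,k) p^k (1−p)^(14−k) over k:
  k=7: C(14,7)·0.26^7·0.74^7 = 0.0334952
  k=8: C(14,8)·0.26^8·0.74^6 = 0.0102975
  k=9: C(14,9)·0.26^9·0.74^5 = 0.0024120
Total = 0.0462048

0.04620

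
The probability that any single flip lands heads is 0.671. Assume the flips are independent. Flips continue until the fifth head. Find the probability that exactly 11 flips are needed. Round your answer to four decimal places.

0.0362

Y = trial on which the fifth success occurs; negative binomial, r=5, p=0.671.
P(Y=11) = C(10,4) · p^5 · (1−p)^6
= 210 · 0.13602 · 0.0012682 = 0.036225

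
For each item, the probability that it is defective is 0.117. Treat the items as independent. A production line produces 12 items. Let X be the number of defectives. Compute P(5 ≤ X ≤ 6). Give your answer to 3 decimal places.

X ~ Binomial(12, 0.117); P(5 ≤ X ≤ 6) = Σ C(12,k) p^k (1−p)^(12−k) over k:
  k=5: C(12,5)·0.117^5·0.883^7 = 0.00727
  k=6: C(12,6)·0.117^6·0.883^6 = 0.00112
Total = 0.00839

0.008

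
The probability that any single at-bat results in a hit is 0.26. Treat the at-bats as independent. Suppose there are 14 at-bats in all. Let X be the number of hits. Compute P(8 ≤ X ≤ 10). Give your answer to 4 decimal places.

X ~ Binomial(14, 0.26); P(8 ≤ X ≤ 10) = Σ C(14,k) p^k (1−p)^(14−k) over k:
  k=8: C(14,8)·0.26^8·0.74^6 = 0.010298
  k=9: C(14,9)·0.26^9·0.74^5 = 0.002412
  k=10: C(14,10)·0.26^10·0.74^4 = 0.000424
Total = 0.013133

0.0131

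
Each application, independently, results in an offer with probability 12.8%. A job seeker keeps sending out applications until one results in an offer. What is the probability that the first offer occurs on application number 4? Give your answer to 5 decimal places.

Geometric (trials to first success), p = 0.128.
P(Y = 4) = (1−p)^3 · p = 0.66305 · 0.128 = 0.0848710

0.08487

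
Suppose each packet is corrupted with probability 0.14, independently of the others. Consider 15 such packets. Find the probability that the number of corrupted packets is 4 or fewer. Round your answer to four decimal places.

0.9522

X ~ Binomial(15, 0.14); P(X ≤ 4) = Σ C(15,k) p^k (1−p)^(15−k) over k:
  k=0: C(15,0)·0.14^0·0.86^15 = 0.104106
  k=1: C(15,1)·0.14^1·0.86^14 = 0.254213
  k=2: C(15,2)·0.14^2·0.86^13 = 0.289684
  k=3: C(15,3)·0.14^3·0.86^12 = 0.204351
  k=4: C(15,4)·0.14^4·0.86^11 = 0.099799
Total = 0.952154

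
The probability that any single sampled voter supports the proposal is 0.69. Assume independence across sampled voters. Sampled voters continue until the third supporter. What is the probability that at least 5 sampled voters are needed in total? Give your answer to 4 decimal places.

0.3660

Needing more than 4 sampled voters ⇔ fewer than 3 successes in the first 4. With X ~ Binomial(4, 0.69), P(Y > 4) = P(X ≤ 2).
  k=0: C(4,0)·0.69^0·0.31^4 = 0.009235
  k=1: C(4,1)·0.69^1·0.31^3 = 0.082223
  k=2: C(4,2)·0.69^2·0.31^2 = 0.274519
P(X ≤ 2) = 0.365978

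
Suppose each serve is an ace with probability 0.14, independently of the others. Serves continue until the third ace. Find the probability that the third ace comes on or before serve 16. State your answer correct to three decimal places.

0.393

Finishing within 16 serves ⇔ at least 3 successes in the first 16. With X ~ Binomial(16, 0.14), P(Y ≤ 16) = 1 − P(X ≤ 2).
  k=0: C(16,0)·0.14^0·0.86^16 = 0.08953
  k=1: C(16,1)·0.14^1·0.86^15 = 0.23320
  k=2: C(16,2)·0.14^2·0.86^14 = 0.28472
1 − 0.60745 = 0.39255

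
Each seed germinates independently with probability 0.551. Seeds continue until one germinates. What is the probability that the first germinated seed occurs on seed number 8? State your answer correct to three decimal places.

0.002

Geometric (trials to first success), p = 0.551.
P(Y = 8) = (1−p)^7 · p = 0.003679 · 0.551 = 0.00203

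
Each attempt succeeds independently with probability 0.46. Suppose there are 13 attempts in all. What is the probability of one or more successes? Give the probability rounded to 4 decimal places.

0.9997

P(at least one) = 1 − P(none) = 1 − (1 − 0.46)^13
= 1 − 0.000332 = 0.999668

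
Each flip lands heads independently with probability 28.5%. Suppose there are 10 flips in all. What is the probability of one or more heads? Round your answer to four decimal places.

P(at least one) = 1 − P(none) = 1 − (1 − 0.285)^10
= 1 − 0.034919 = 0.965081

0.9651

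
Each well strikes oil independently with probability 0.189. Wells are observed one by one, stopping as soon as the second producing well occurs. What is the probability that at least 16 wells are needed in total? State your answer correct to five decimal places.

Needing more than 15 wells ⇔ fewer than 2 successes in the first 15. With X ~ Binomial(15, 0.189), P(Y > 15) = P(X ≤ 1).
  k=0: C(15,0)·0.189^0·0.811^15 = 0.0431830
  k=1: C(15,1)·0.189^1·0.811^14 = 0.1509541
P(X ≤ 1) = 0.1941371

0.19414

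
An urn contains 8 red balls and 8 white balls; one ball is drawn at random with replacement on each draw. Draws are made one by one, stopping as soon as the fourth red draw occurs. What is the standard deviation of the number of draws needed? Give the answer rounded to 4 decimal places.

Y = total draws until the fourth success; negative binomial with r=4, p=0.50.
SD(Y) = √[r(1−p)/p²] = √(8.000000) = 2.828427

2.8284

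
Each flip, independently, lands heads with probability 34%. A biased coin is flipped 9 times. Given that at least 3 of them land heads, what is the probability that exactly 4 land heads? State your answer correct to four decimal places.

X ~ Binomial(9, 0.34). Want P(X=4 | X≥3) = P(X=4) / P(X≥3).
P(X=4) = C(9,4)·0.34^4·0.66^5 = 0.210866
P(X≥3) = 1 − 0.023763 − 0.110172 − 0.227022 = 0.639043
Ratio = 0.210866 / 0.639043 = 0.329971

0.3300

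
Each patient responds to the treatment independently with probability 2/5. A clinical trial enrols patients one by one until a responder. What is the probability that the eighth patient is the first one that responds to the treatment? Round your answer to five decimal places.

0.01120

Geometric (trials to first success), p = 0.40.
P(Y = 8) = (1−p)^7 · p = 0.027994 · 0.40 = 0.0111974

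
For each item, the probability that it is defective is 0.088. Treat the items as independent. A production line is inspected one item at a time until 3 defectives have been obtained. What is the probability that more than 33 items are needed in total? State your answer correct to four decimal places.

0.4354

Needing more than 33 items ⇔ fewer than 3 successes in the first 33. With X ~ Binomial(33, 0.088), P(Y > 33) = P(X ≤ 2).
  k=0: C(33,0)·0.088^0·0.912^33 = 0.047844
  k=1: C(33,1)·0.088^1·0.912^32 = 0.152346
  k=2: C(33,2)·0.088^2·0.912^31 = 0.235201
P(X ≤ 2) = 0.435391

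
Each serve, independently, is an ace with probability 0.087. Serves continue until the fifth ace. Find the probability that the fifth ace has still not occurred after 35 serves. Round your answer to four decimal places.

0.8153

Needing more than 35 serves ⇔ fewer than 5 successes in the first 35. With X ~ Binomial(35, 0.087), P(Y > 35) = P(X ≤ 4).
  k=0: C(35,0)·0.087^0·0.913^35 = 0.041350
  k=1: C(35,1)·0.087^1·0.913^34 = 0.137909
  k=2: C(35,2)·0.087^2·0.913^33 = 0.223404
  k=3: C(35,3)·0.087^3·0.913^32 = 0.234171
  k=4: C(35,4)·0.087^4·0.913^31 = 0.178513
P(X ≤ 4) = 0.815348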